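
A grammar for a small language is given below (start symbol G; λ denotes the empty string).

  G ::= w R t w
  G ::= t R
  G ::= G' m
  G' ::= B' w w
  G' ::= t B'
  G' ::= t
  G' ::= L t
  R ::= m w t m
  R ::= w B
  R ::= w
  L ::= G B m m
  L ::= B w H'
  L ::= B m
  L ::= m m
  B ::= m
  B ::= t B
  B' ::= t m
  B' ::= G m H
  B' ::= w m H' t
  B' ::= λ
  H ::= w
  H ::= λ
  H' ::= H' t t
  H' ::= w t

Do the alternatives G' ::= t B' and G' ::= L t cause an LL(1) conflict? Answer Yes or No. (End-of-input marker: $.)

Yes

FIRST(t B') = { t } and FIRST(L t) = { m, t, w }.
Both contain t, so the two alternatives are not disjoint — LL(1) conflict.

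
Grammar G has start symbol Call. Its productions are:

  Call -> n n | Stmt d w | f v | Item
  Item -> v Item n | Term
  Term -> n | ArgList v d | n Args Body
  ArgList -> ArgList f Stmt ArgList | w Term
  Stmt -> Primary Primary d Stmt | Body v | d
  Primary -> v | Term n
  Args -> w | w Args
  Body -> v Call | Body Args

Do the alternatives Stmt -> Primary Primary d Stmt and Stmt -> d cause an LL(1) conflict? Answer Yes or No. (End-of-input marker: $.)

FIRST(Primary Primary d Stmt) = { n, v, w } and FIRST(d) = { d }.
The FIRST sets are disjoint and neither alternative is nullable — no conflict.

No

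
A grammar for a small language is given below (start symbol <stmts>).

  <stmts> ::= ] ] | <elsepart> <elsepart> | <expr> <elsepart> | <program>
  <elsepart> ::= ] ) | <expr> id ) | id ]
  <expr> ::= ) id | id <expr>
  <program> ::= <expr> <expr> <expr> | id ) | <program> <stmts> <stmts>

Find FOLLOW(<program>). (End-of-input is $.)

In <stmts> ::= <program>: <program> is at the end, add FOLLOW(<stmts>) = { $, ), ], id }.
In <program> ::= <program> <stmts> <stmts>: add FIRST(<stmts> <stmts>) = { ), ], id }.
Union: FOLLOW(<program>) = { $, ), ], id }.

{ $, ), ], id }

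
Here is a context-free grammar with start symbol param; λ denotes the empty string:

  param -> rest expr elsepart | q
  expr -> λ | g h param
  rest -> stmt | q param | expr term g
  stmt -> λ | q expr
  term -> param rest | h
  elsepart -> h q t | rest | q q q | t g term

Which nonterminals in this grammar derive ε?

{ elsepart, expr, param, rest, stmt, term }

Directly nullable (have an λ-production): expr, stmt.
param -> rest expr elsepart with every symbol nullable, so param is nullable.
term -> param rest with every symbol nullable, so term is nullable.
rest -> stmt with every symbol nullable, so rest is nullable.
elsepart -> rest with every symbol nullable, so elsepart is nullable.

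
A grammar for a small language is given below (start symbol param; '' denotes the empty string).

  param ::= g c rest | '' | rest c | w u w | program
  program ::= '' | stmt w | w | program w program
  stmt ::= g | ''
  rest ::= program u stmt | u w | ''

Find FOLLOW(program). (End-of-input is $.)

{ $, u, w }

In param ::= program: program is at the end, add FOLLOW(param) = { $ }.
In program ::= program w program: add FIRST(w program) = { w }.
In program ::= program w program: program is at the end, add FOLLOW(program) = { $, u, w }.
In rest ::= program u stmt: add FIRST(u stmt) = { u }.
Union: FOLLOW(program) = { $, u, w }.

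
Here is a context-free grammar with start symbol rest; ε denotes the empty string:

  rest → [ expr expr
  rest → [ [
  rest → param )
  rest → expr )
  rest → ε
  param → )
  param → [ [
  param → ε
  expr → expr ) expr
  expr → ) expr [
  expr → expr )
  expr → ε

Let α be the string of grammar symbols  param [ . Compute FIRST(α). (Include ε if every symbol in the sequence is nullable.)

{ ), [ }

Add FIRST(param)\{ε} = { ), [ }; param is nullable, continue.
[ is a terminal; add {[} and stop.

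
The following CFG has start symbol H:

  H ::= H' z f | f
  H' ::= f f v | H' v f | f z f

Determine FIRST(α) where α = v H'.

{ v }

v is a terminal; add {v} and stop.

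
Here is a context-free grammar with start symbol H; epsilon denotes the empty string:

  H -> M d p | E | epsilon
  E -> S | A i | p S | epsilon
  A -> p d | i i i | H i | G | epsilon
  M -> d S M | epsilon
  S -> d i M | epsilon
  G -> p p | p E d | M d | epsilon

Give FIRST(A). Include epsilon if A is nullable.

{ d, i, p, epsilon }

A -> p d contributes {p}.
A -> i i i contributes {i}.
From A -> H i: H nullable, take FIRST(H) ∪ {i} = { d, i, p }.
From A -> G: add FIRST(G) = { d, p, epsilon } (including epsilon since G is nullable).
A -> epsilon contributes epsilon.
Union: FIRST(A) = { d, i, p, epsilon }.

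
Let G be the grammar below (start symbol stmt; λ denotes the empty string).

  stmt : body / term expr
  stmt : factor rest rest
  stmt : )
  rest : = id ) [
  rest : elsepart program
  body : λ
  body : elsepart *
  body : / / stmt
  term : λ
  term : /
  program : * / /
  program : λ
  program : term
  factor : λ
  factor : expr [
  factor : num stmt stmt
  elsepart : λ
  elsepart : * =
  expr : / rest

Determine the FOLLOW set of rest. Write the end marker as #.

In stmt : factor rest rest: add FIRST(rest)\{λ} = { *, /, = }.
  Since rest is nullable, also add FOLLOW(stmt) = { #, ), *, /, =, num }.
In stmt : factor rest rest: rest is at the end, add FOLLOW(stmt) = { #, ), *, /, =, num }.
In expr : / rest: rest is at the end, add FOLLOW(expr) = { #, ), *, /, =, [, num }.
Union: FOLLOW(rest) = { #, ), *, /, =, [, num }.

{ #, ), *, /, =, [, num }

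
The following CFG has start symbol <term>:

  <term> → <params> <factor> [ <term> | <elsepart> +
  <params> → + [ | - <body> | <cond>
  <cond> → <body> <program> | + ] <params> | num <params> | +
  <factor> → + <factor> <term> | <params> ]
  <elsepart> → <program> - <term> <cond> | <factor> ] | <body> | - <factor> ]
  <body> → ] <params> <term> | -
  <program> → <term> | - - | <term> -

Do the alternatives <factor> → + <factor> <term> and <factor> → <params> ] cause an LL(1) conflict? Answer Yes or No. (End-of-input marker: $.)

Yes

FIRST(+ <factor> <term>) = { + } and FIRST(<params> ]) = { +, -, ], num }.
Both contain +, so the two alternatives are not disjoint — LL(1) conflict.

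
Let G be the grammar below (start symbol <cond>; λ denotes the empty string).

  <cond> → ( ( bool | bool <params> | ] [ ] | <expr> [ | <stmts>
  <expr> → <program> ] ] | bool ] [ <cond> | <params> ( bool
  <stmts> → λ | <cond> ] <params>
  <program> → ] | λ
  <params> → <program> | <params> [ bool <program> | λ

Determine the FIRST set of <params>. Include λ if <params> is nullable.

From <params> → <program>: add FIRST(<program>) = { ], λ } (including λ since <program> is nullable).
From <params> → <params> [ bool <program>: <params> nullable, take FIRST(<params>) ∪ {[} = { [, ] }.
<params> → λ contributes λ.
Union: FIRST(<params>) = { [, ], λ }.

{ [, ], λ }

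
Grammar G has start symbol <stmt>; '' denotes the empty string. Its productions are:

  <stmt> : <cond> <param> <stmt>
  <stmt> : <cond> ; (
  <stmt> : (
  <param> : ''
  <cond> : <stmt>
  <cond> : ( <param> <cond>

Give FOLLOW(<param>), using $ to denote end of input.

In <stmt> : <cond> <param> <stmt>: add FIRST(<stmt>) = { ( }.
In <cond> : ( <param> <cond>: add FIRST(<cond>) = { ( }.
Union: FOLLOW(<param>) = { ( }.

{ ( }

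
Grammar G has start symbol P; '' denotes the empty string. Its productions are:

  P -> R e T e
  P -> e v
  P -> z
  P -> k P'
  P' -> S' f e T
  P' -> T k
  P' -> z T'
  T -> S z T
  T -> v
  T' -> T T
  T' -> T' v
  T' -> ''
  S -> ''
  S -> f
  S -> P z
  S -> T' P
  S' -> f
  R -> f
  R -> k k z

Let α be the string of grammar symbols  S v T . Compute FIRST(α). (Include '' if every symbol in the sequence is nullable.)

{ e, f, k, v, z }

Add FIRST(S)\{''} = { e, f, k, v, z }; S is nullable, continue.
v is a terminal; add {v} and stop.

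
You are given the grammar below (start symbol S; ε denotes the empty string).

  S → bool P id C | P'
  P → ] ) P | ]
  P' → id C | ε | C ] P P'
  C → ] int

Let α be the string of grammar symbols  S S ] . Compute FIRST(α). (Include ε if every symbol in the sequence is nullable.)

Add FIRST(S)\{ε} = { ], bool, id }; S is nullable, continue.
Add FIRST(S)\{ε} = { ], bool, id }; S is nullable, continue.
] is a terminal; add {]} and stop.

{ ], bool, id }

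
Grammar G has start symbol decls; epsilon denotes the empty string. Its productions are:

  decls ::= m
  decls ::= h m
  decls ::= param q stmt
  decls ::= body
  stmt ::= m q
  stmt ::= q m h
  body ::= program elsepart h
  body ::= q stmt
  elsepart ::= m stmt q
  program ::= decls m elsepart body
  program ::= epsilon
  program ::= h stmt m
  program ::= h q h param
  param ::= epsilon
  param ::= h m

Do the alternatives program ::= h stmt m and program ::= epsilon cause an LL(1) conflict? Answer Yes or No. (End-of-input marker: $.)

FIRST(h stmt m) = { h } and FIRST(epsilon) = { epsilon }.
The second is nullable but FOLLOW(program) = { m } is disjoint from FIRST of the first.

No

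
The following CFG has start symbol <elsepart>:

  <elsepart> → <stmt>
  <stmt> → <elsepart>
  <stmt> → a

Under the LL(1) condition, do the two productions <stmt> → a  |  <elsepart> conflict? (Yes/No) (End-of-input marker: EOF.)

FIRST(a) = { a } and FIRST(<elsepart>) = { a }.
Both contain a, so the two alternatives are not disjoint — LL(1) conflict.

Yes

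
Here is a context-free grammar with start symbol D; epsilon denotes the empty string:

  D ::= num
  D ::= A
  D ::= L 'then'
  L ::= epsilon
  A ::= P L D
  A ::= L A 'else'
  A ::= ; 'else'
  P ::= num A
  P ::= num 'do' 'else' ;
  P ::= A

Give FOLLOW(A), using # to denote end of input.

In D ::= A: A is at the end, add FOLLOW(D) = { #, 'else', 'then', ;, num }.
In A ::= L A 'else': add FIRST('else') = { 'else' }.
In P ::= num A: A is at the end, add FOLLOW(P) = { 'then', ;, num }.
In P ::= A: A is at the end, add FOLLOW(P) = { 'then', ;, num }.
Union: FOLLOW(A) = { #, 'else', 'then', ;, num }.

{ #, 'else', 'then', ;, num }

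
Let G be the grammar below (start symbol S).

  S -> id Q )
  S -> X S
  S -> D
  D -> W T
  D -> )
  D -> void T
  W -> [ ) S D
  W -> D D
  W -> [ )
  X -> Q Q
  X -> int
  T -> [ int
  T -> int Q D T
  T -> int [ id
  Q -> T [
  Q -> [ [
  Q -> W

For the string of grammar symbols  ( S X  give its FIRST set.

{ ( }

( is a terminal; add {(} and stop.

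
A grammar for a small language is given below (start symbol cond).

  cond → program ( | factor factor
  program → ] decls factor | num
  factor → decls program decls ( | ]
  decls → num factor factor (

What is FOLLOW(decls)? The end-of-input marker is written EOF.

{ (, ], num }

In program → ] decls factor: add FIRST(factor) = { ], num }.
In factor → decls program decls (: add FIRST(program decls () = { ], num }.
In factor → decls program decls (: add FIRST(() = { ( }.
Union: FOLLOW(decls) = { (, ], num }.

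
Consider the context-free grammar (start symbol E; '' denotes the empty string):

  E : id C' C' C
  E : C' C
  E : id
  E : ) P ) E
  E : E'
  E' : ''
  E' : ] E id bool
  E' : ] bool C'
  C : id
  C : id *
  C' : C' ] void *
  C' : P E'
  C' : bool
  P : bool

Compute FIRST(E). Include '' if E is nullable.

{ ), ], bool, id, '' }

E : id C' C' C contributes {id}.
From E : C' C: add FIRST(C') = { bool }.
E : id contributes {id}.
E : ) P ) E contributes {)}.
From E : E': add FIRST(E') = { ], '' } (including '' since E' is nullable).
Union: FIRST(E) = { ), ], bool, id, '' }.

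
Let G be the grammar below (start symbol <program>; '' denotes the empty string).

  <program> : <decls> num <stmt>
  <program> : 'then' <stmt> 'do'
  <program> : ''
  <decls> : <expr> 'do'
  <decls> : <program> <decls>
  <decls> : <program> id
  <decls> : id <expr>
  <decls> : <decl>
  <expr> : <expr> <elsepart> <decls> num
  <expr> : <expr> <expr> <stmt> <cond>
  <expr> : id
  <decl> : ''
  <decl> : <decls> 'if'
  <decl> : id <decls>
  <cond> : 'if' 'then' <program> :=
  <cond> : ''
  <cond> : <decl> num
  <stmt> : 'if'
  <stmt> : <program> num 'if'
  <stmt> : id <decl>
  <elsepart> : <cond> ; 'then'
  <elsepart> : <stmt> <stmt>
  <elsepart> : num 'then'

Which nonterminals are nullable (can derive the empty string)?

{ <cond>, <decl>, <decls>, <program> }

Directly nullable (have an ''-production): <program>, <decl>, <cond>.
<decls> : <program> <decls> with every symbol nullable, so <decls> is nullable.
No other nonterminal has a production whose RHS symbols are all nullable.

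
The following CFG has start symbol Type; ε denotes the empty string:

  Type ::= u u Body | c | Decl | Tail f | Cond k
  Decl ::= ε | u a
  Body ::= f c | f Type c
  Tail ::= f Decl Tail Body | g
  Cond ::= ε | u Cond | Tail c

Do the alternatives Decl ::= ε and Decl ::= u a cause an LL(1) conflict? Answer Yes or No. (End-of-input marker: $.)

No

FIRST(ε) = { ε } and FIRST(u a) = { u }.
The first is nullable but FOLLOW(Decl) = { $, c, f, g } is disjoint from FIRST of the second.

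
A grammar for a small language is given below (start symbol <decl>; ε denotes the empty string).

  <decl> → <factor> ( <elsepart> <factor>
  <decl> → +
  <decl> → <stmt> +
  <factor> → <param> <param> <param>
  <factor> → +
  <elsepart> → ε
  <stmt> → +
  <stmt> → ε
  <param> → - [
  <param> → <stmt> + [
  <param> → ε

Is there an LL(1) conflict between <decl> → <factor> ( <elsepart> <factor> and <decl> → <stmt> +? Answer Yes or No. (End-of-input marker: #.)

Yes

FIRST(<factor> ( <elsepart> <factor>) = { (, +, - } and FIRST(<stmt> +) = { + }.
Both contain +, so the two alternatives are not disjoint — LL(1) conflict.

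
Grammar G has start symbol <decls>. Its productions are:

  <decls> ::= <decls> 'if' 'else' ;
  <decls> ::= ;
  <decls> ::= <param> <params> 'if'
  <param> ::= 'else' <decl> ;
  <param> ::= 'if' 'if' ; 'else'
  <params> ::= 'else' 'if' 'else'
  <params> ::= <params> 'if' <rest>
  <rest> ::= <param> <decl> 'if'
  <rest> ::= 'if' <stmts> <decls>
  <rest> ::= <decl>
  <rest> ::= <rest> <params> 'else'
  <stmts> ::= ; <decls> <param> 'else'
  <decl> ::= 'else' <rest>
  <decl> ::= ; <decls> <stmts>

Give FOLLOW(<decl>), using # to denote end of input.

{ 'else', 'if', ; }

In <param> ::= 'else' <decl> ;: add FIRST(;) = { ; }.
In <rest> ::= <param> <decl> 'if': add FIRST('if') = { 'if' }.
In <rest> ::= <decl>: <decl> is at the end, add FOLLOW(<rest>) = { 'else', 'if', ; }.
Union: FOLLOW(<decl>) = { 'else', 'if', ; }.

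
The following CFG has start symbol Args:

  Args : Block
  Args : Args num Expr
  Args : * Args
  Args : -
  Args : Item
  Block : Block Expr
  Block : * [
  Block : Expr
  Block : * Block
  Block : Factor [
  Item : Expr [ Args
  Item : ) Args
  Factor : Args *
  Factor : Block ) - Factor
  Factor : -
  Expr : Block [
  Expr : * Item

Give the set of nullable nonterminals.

No nonterminal has an empty production or an RHS whose symbols are all nullable.

{ } (none)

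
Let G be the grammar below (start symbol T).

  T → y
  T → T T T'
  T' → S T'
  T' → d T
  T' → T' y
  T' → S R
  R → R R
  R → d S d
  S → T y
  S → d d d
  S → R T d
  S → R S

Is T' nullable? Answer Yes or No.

No nonterminal in this grammar is nullable.
No production of T' has an RHS whose symbols are all nullable, so T' is not nullable.

No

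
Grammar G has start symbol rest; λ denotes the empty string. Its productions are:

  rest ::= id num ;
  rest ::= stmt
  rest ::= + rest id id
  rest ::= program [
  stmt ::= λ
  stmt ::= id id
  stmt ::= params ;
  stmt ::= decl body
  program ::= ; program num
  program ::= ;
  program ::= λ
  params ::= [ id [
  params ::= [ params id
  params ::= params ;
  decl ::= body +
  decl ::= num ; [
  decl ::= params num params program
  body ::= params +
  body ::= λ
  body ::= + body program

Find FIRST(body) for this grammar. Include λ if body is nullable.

From body ::= params +: add FIRST(params) = { [ }.
body ::= λ contributes λ.
body ::= + body program contributes {+}.
Union: FIRST(body) = { +, [, λ }.

{ +, [, λ }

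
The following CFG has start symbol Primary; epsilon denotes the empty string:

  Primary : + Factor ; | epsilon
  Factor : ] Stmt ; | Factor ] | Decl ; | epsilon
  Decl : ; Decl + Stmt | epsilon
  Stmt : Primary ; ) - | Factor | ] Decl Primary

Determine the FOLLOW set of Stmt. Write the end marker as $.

In Factor : ] Stmt ;: add FIRST(;) = { ; }.
In Decl : ; Decl + Stmt: Stmt is at the end, add FOLLOW(Decl) = { +, ; }.
Union: FOLLOW(Stmt) = { +, ; }.

{ +, ; }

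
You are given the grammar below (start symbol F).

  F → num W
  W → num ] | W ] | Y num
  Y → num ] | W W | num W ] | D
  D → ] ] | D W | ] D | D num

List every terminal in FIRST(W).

{ ], num }

W → num ] contributes {num}.
From W → W ]: add FIRST(W) = { ], num }.
From W → Y num: add FIRST(Y) = { ], num }.
Union: FIRST(W) = { ], num }.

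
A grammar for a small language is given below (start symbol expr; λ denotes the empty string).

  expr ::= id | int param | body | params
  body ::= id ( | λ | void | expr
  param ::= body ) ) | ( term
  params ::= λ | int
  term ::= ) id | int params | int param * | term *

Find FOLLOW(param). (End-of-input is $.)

{ $, ), * }

In expr ::= int param: param is at the end, add FOLLOW(expr) = { $, ) }.
In term ::= int param *: add FIRST(*) = { * }.
Union: FOLLOW(param) = { $, ), * }.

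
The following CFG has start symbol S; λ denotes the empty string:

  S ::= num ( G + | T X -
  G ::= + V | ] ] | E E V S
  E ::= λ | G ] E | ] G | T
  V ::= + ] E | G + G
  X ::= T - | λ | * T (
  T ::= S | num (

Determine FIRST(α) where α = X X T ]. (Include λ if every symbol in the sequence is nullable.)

{ *, num }

Add FIRST(X)\{λ} = { *, num }; X is nullable, continue.
Add FIRST(X)\{λ} = { *, num }; X is nullable, continue.
Add FIRST(T) = { num }; T is not nullable, stop.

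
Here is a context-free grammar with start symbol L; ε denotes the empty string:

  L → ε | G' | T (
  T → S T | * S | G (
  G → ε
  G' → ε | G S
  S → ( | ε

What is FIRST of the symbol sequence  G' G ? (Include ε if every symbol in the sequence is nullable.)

{ (, ε }

Add FIRST(G')\{ε} = { ( }; G' is nullable, continue.
Add FIRST(G)\{ε} = {  }; G is nullable, continue.
Every symbol is nullable, so include ε.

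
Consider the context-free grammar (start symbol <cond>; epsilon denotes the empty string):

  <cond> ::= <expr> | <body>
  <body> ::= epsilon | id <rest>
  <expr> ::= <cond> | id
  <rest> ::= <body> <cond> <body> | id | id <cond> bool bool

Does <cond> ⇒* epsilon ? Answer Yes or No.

<cond> ::= <expr> and each of <expr> is nullable, so <cond> ⇒* epsilon.

Yes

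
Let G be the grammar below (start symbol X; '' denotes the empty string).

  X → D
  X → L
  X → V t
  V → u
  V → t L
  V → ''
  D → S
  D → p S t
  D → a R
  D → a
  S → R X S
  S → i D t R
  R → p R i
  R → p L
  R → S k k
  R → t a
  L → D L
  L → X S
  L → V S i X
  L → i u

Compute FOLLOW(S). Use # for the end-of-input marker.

In D → S: S is at the end, add FOLLOW(D) = { #, a, i, k, p, t, u }.
In D → p S t: add FIRST(t) = { t }.
In S → R X S: S is at the end, add FOLLOW(S) = { #, a, i, k, p, t, u }.
In R → S k k: add FIRST(k k) = { k }.
In L → X S: S is at the end, add FOLLOW(L) = { #, a, i, k, p, t, u }.
In L → V S i X: add FIRST(i X) = { i }.
Union: FOLLOW(S) = { #, a, i, k, p, t, u }.

{ #, a, i, k, p, t, u }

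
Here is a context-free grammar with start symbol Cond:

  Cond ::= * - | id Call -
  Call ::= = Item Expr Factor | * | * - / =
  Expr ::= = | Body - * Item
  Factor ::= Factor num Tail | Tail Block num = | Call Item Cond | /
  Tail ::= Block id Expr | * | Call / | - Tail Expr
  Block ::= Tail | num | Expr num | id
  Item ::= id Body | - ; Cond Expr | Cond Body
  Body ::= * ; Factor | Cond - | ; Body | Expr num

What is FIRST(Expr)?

Expr ::= = contributes {=}.
From Expr ::= Body - * Item: add FIRST(Body) = { *, ;, =, id }.
Union: FIRST(Expr) = { *, ;, =, id }.

{ *, ;, =, id }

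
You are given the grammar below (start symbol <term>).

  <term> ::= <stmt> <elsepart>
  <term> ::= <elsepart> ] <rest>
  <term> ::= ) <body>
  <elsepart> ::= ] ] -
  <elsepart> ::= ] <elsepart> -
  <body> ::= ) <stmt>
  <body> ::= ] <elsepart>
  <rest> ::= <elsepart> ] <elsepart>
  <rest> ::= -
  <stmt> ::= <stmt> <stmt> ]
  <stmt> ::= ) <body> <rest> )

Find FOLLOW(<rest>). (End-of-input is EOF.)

{ EOF, ) }

In <term> ::= <elsepart> ] <rest>: <rest> is at the end, add FOLLOW(<term>) = { EOF }.
In <stmt> ::= ) <body> <rest> ): add FIRST()) = { ) }.
Union: FOLLOW(<rest>) = { EOF, ) }.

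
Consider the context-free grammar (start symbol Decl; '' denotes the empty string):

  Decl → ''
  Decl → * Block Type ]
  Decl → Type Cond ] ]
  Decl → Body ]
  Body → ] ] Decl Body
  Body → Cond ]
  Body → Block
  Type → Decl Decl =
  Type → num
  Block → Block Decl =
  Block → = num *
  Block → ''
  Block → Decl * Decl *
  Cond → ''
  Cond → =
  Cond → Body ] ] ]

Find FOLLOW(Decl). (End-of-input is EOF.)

{ EOF, *, =, ], num }

Decl is the start symbol, so EOF ∈ FOLLOW(Decl).
In Body → ] ] Decl Body: add FIRST(Body)\{''} = { *, =, ], num }.
  Since Body is nullable, also add FOLLOW(Body) = { ] }.
In Type → Decl Decl =: add FIRST(Decl =) = { *, =, ], num }.
In Type → Decl Decl =: add FIRST(=) = { = }.
In Block → Block Decl =: add FIRST(=) = { = }.
In Block → Decl * Decl *: add FIRST(* Decl *) = { * }.
In Block → Decl * Decl *: add FIRST(*) = { * }.
Union: FOLLOW(Decl) = { EOF, *, =, ], num }.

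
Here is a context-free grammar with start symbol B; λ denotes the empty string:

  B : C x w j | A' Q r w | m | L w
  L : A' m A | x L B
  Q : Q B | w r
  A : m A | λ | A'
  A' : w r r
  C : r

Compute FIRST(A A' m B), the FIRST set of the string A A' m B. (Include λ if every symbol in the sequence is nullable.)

{ m, w }

Add FIRST(A)\{λ} = { m, w }; A is nullable, continue.
Add FIRST(A') = { w }; A' is not nullable, stop.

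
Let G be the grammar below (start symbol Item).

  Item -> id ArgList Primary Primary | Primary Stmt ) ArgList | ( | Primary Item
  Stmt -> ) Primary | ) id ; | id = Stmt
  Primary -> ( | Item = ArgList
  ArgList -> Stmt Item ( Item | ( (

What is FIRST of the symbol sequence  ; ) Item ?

; is a terminal; add {;} and stop.

{ ; }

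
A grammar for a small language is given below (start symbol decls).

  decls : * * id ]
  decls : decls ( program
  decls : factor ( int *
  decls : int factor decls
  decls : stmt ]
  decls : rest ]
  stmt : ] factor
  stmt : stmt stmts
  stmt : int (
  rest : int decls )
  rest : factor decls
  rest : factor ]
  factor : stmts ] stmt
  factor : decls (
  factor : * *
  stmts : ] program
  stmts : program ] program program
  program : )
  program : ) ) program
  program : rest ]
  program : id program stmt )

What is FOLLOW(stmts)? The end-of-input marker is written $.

{ (, ), *, ], id, int }

In stmt : stmt stmts: stmts is at the end, add FOLLOW(stmt) = { (, ), *, ], id, int }.
In factor : stmts ] stmt: add FIRST(] stmt) = { ] }.
Union: FOLLOW(stmts) = { (, ), *, ], id, int }.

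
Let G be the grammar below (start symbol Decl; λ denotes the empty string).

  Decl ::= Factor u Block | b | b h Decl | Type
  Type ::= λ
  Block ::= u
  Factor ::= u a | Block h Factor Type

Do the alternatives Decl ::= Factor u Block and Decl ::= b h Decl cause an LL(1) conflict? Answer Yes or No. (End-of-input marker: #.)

FIRST(Factor u Block) = { u } and FIRST(b h Decl) = { b }.
The FIRST sets are disjoint and neither alternative is nullable — no conflict.

No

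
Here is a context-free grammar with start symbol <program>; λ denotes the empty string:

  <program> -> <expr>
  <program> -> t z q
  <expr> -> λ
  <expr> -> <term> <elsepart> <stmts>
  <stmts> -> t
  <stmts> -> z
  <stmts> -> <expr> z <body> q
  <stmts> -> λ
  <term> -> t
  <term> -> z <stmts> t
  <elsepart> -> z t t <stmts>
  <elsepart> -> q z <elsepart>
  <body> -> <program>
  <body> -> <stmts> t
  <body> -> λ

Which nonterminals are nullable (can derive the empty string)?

{ <body>, <expr>, <program>, <stmts> }

Directly nullable (have an λ-production): <expr>, <stmts>, <body>.
<program> -> <expr> with every symbol nullable, so <program> is nullable.
No other nonterminal has a production whose RHS symbols are all nullable.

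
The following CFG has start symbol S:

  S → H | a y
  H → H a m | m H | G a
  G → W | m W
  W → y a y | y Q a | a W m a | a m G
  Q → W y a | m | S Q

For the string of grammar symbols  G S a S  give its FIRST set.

{ a, m, y }

Add FIRST(G) = { a, m, y }; G is not nullable, stop.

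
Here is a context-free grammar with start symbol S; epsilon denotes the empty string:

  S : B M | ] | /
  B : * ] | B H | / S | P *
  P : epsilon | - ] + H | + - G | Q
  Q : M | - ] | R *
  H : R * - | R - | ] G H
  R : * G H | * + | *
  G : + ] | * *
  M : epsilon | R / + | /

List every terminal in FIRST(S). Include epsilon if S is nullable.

From S : B M: add FIRST(B) = { *, +, -, / }.
S : ] contributes {]}.
S : / contributes {/}.
Union: FIRST(S) = { *, +, -, /, ] }.

{ *, +, -, /, ] }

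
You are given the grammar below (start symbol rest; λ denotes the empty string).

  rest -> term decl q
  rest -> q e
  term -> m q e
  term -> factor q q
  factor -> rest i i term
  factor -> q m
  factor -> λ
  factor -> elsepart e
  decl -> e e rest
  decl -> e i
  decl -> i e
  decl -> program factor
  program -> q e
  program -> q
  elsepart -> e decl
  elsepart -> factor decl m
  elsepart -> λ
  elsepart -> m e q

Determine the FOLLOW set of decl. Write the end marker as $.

In rest -> term decl q: add FIRST(q) = { q }.
In elsepart -> e decl: decl is at the end, add FOLLOW(elsepart) = { e }.
In elsepart -> factor decl m: add FIRST(m) = { m }.
Union: FOLLOW(decl) = { e, m, q }.

{ e, m, q }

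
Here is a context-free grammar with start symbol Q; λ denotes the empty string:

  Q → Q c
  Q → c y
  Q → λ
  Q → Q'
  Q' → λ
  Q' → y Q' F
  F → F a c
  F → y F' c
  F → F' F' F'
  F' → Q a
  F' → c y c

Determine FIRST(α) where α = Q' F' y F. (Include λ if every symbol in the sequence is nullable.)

{ a, c, y }

Add FIRST(Q')\{λ} = { y }; Q' is nullable, continue.
Add FIRST(F') = { a, c, y }; F' is not nullable, stop.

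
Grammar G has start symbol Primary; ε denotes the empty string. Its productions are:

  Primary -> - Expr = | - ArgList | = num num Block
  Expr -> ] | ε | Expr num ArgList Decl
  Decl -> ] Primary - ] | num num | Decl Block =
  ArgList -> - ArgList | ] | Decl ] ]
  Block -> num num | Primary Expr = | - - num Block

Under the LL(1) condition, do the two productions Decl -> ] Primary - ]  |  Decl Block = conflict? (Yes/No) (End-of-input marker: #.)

FIRST(] Primary - ]) = { ] } and FIRST(Decl Block =) = { ], num }.
Both contain ], so the two alternatives are not disjoint — LL(1) conflict.

Yes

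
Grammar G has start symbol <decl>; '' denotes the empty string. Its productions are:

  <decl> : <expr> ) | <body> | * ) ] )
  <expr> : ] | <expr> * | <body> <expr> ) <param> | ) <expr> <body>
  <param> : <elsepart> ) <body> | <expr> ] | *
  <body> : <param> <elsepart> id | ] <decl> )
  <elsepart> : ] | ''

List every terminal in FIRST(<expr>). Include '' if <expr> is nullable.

<expr> : ] contributes {]}.
From <expr> : <expr> *: add FIRST(<expr>) = { ), *, ] }.
From <expr> : <body> <expr> ) <param>: add FIRST(<body>) = { ), *, ] }.
<expr> : ) <expr> <body> contributes {)}.
Union: FIRST(<expr>) = { ), *, ] }.

{ ), *, ] }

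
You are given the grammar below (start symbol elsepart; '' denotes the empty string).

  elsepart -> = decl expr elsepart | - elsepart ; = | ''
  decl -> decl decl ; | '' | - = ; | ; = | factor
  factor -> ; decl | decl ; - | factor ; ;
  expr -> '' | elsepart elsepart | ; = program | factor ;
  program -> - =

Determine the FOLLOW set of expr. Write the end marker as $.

{ $, -, ;, = }

In elsepart -> = decl expr elsepart: add FIRST(elsepart)\{''} = { -, = }.
  Since elsepart is nullable, also add FOLLOW(elsepart) = { $, -, ;, = }.
Union: FOLLOW(expr) = { $, -, ;, = }.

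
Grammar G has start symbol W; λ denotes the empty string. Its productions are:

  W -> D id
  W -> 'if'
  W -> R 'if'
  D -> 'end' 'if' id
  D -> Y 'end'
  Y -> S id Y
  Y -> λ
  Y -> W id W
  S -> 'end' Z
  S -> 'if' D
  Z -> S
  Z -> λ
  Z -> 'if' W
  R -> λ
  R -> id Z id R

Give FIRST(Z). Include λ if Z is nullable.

From Z -> S: add FIRST(S) = { 'end', 'if' }.
Z -> λ contributes λ.
Z -> 'if' W contributes {'if'}.
Union: FIRST(Z) = { 'end', 'if', λ }.

{ 'end', 'if', λ }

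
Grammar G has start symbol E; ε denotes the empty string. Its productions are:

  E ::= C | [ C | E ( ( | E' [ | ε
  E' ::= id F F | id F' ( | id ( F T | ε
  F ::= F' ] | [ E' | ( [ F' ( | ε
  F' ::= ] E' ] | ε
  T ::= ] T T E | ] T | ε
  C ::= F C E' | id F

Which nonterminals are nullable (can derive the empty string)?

{ E, E', F, F', T }

Directly nullable (have an ε-production): E, E', F, F', T.
No other nonterminal has a production whose RHS symbols are all nullable.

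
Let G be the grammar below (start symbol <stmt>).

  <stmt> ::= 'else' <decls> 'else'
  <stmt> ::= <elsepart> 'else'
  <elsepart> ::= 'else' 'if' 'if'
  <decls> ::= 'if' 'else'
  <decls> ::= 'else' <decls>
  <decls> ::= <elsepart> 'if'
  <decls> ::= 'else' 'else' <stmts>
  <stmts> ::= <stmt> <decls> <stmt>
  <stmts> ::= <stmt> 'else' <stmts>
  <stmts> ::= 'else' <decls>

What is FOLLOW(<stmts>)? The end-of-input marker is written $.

In <decls> ::= 'else' 'else' <stmts>: <stmts> is at the end, add FOLLOW(<decls>) = { 'else' }.
In <stmts> ::= <stmt> 'else' <stmts>: <stmts> is at the end, add FOLLOW(<stmts>) = { 'else' }.
Union: FOLLOW(<stmts>) = { 'else' }.

{ 'else' }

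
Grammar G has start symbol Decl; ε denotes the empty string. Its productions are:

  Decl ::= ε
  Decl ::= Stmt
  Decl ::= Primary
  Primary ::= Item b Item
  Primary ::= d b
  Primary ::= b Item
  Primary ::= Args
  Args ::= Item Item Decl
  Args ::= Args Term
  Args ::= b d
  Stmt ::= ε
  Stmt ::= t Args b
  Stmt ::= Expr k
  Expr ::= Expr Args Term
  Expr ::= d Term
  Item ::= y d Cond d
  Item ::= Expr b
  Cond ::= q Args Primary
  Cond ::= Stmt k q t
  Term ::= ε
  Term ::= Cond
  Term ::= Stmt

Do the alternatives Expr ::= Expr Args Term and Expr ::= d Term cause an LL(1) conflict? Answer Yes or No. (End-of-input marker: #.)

Yes

FIRST(Expr Args Term) = { d } and FIRST(d Term) = { d }.
Both contain d, so the two alternatives are not disjoint — LL(1) conflict.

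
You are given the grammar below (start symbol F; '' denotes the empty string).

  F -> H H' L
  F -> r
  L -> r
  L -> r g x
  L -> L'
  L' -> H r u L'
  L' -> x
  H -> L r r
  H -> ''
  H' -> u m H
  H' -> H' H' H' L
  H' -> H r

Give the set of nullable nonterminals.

{ H }

Directly nullable (have an ''-production): H.
No other nonterminal has a production whose RHS symbols are all nullable.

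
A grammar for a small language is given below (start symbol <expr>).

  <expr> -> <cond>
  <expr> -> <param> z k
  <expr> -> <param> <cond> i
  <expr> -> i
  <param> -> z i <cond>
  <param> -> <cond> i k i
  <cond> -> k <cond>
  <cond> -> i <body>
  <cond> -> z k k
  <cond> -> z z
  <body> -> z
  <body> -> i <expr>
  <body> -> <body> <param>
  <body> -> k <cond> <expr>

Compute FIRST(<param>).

{ i, k, z }

<param> -> z i <cond> contributes {z}.
From <param> -> <cond> i k i: add FIRST(<cond>) = { i, k, z }.
Union: FIRST(<param>) = { i, k, z }.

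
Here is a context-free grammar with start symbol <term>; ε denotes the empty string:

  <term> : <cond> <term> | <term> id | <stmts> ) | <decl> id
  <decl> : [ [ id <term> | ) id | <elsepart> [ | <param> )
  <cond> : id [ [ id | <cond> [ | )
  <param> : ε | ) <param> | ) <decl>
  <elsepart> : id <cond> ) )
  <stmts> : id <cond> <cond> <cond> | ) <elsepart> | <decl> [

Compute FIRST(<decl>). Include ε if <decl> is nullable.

<decl> : [ [ id <term> contributes {[}.
<decl> : ) id contributes {)}.
From <decl> : <elsepart> [: add FIRST(<elsepart>) = { id }.
From <decl> : <param> ): <param> nullable, take FIRST(<param>) ∪ {)} = { ) }.
Union: FIRST(<decl>) = { ), [, id }.

{ ), [, id }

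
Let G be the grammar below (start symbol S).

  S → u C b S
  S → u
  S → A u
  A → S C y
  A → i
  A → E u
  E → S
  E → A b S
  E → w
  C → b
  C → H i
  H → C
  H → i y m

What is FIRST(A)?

{ i, u, w }

From A → S C y: add FIRST(S) = { i, u, w }.
A → i contributes {i}.
From A → E u: add FIRST(E) = { i, u, w }.
Union: FIRST(A) = { i, u, w }.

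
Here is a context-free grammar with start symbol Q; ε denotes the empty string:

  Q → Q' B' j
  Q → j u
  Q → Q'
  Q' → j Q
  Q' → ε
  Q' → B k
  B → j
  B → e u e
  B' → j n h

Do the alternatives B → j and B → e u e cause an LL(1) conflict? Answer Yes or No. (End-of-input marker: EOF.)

No

FIRST(j) = { j } and FIRST(e u e) = { e }.
The FIRST sets are disjoint and neither alternative is nullable — no conflict.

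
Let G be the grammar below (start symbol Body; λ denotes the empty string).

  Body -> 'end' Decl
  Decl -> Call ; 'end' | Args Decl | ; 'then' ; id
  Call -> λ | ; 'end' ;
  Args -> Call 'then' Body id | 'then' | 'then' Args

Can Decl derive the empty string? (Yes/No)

No

Nullable nonterminals: Call.
No production of Decl has an RHS whose symbols are all nullable, so Decl is not nullable.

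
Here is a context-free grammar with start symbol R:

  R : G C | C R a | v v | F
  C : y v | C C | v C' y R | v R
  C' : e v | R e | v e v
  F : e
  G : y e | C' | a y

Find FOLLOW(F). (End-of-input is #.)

In R : F: F is at the end, add FOLLOW(R) = { #, a, e, v, y }.
Union: FOLLOW(F) = { #, a, e, v, y }.

{ #, a, e, v, y }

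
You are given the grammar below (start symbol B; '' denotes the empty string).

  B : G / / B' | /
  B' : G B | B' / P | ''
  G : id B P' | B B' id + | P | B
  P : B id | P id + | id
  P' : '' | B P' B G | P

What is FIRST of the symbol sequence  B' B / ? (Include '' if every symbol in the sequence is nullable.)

Add FIRST(B')\{''} = { /, id }; B' is nullable, continue.
Add FIRST(B) = { /, id }; B is not nullable, stop.

{ /, id }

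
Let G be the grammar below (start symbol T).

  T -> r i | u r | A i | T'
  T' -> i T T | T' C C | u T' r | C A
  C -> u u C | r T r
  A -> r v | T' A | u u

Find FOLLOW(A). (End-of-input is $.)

{ $, i, r, u }

In T -> A i: add FIRST(i) = { i }.
In T' -> C A: A is at the end, add FOLLOW(T') = { $, i, r, u }.
In A -> T' A: A is at the end, add FOLLOW(A) = { $, i, r, u }.
Union: FOLLOW(A) = { $, i, r, u }.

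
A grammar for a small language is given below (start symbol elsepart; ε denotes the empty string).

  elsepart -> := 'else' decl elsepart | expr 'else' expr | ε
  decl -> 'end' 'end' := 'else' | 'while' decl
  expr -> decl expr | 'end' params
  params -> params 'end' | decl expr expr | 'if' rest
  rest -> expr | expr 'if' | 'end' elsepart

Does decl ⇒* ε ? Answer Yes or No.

No

Nullable nonterminals: elsepart.
No production of decl has an RHS whose symbols are all nullable, so decl is not nullable.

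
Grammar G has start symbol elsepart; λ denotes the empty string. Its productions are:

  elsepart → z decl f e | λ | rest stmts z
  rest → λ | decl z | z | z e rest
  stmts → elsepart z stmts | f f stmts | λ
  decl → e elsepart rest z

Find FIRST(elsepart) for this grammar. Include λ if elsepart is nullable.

elsepart → z decl f e contributes {z}.
elsepart → λ contributes λ.
From elsepart → rest stmts z: rest, stmts nullable, take FIRST(rest) ∪ FIRST(stmts) ∪ {z} = { e, f, z }.
Union: FIRST(elsepart) = { e, f, z, λ }.

{ e, f, z, λ }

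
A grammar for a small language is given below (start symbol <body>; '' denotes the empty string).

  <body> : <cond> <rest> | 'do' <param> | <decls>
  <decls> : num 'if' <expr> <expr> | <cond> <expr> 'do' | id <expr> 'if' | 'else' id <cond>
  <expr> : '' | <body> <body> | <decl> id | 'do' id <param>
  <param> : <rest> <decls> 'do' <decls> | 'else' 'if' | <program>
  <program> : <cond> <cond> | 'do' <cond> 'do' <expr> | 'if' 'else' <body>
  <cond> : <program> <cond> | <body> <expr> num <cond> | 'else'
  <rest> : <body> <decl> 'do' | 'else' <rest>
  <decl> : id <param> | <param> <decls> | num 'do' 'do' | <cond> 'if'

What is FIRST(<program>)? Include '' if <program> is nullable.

{ 'do', 'else', 'if', id, num }

From <program> : <cond> <cond>: add FIRST(<cond>) = { 'do', 'else', 'if', id, num }.
<program> : 'do' <cond> 'do' <expr> contributes {'do'}.
<program> : 'if' 'else' <body> contributes {'if'}.
Union: FIRST(<program>) = { 'do', 'else', 'if', id, num }.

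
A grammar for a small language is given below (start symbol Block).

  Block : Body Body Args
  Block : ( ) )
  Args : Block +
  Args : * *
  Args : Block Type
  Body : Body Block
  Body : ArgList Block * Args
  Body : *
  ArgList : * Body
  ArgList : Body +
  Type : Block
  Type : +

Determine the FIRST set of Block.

{ (, * }

From Block : Body Body Args: add FIRST(Body) = { * }.
Block : ( ) ) contributes {(}.
Union: FIRST(Block) = { (, * }.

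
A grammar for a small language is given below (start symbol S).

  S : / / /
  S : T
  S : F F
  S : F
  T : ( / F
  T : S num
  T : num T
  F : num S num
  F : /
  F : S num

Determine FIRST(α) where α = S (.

Add FIRST(S) = { (, /, num }; S is not nullable, stop.

{ (, /, num }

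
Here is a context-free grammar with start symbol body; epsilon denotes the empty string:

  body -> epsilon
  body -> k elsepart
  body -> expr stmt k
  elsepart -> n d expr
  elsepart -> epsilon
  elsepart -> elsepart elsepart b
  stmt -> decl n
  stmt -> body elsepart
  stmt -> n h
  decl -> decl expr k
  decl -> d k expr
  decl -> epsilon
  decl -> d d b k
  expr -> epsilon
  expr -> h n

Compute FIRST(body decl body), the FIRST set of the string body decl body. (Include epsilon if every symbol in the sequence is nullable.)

{ b, d, h, k, n, epsilon }

Add FIRST(body)\{epsilon} = { b, d, h, k, n }; body is nullable, continue.
Add FIRST(decl)\{epsilon} = { d, h, k }; decl is nullable, continue.
Add FIRST(body)\{epsilon} = { b, d, h, k, n }; body is nullable, continue.
Every symbol is nullable, so include epsilon.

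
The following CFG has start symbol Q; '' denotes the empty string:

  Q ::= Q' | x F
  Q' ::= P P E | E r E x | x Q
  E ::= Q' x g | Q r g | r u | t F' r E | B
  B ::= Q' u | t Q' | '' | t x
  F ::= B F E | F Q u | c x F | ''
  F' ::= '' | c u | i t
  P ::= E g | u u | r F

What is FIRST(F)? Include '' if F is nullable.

From F ::= B F E: B, F, E nullable, take FIRST(B) ∪ FIRST(F) ∪ FIRST(E) = { c, g, r, t, u, x }; also '' since the whole RHS is nullable.
From F ::= F Q u: F nullable, take FIRST(F) ∪ FIRST(Q) = { c, g, r, t, u, x }.
F ::= c x F contributes {c}.
F ::= '' contributes ''.
Union: FIRST(F) = { c, g, r, t, u, x, '' }.

{ c, g, r, t, u, x, '' }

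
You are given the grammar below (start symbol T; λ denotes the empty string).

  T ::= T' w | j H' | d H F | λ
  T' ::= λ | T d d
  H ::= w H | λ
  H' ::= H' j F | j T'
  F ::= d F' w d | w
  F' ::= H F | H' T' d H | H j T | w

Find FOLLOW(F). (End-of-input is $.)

{ $, d, j, w }

In T ::= d H F: F is at the end, add FOLLOW(T) = { $, d, w }.
In H' ::= H' j F: F is at the end, add FOLLOW(H') = { $, d, j, w }.
In F' ::= H F: F is at the end, add FOLLOW(F') = { w }.
Union: FOLLOW(F) = { $, d, j, w }.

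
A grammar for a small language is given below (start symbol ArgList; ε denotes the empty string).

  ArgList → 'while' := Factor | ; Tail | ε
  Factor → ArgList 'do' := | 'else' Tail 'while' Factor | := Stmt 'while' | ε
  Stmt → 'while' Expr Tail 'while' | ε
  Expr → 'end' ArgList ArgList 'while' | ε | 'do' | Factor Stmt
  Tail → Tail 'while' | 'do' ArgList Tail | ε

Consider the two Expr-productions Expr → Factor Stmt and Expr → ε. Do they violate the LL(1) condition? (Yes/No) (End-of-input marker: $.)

Yes

FIRST(Factor Stmt) = { 'do', 'else', 'while', :=, ;, ε } and FIRST(ε) = { ε }.
Both alternatives are nullable, violating the LL(1) condition.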